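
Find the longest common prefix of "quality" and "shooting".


Word 1: "quality"
Word 2: "shooting"
Comparing from start:
  Pos 0: 'q' != 's' (stop)
LCP = "" (length 0)


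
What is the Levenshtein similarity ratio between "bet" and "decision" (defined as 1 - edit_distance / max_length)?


Word 1: "bet" (length 3)
Word 2: "decision" (length 8)
One optimal edit sequence:
  1. substitute 'b' -> 'd'  (+1)
  2. keep 'e'
  3. insert 'c'  (+1)
  4. insert 'i'  (+1)
  5. insert 's'  (+1)
  6. insert 'i'  (+1)
  7. insert 'o'  (+1)
  8. substitute 't' -> 'n'  (+1)
Edit distance = 7
Max length = max(3, 8) = 8
Similarity = 1 - 7/8
= 0.1250


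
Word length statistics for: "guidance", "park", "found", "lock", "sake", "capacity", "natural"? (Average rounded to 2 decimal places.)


Lengths: "guidance"=8, "park"=4, "found"=5, "lock"=4, "sake"=4, "capacity"=8, "natural"=7
Sum = 40, Count = 7
Average = 40/7 = 5.71
= avg=5.71, min=4, max=8


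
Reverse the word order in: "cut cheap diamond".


Original: "cut cheap diamond"
Words (1..n): cut | cheap | diamond
Reversed (n..1): diamond | cheap | cut
Result = "diamond cheap cut"


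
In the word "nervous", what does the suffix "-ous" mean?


Suffix: -ous
As in: nervous -> nerve + -ous, with a spelling change
Meaning = having quality of


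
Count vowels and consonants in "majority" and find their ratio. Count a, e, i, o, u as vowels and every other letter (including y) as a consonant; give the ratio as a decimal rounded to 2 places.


Word: "majority"
Vowels (a,e,i,o,u): 3
Consonants: 5
Ratio = 3/5
= 0.60


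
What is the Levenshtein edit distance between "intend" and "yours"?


Word 1: "intend" (length 6)
Word 2: "yours" (length 5)
One optimal edit sequence (insert/delete/substitute each cost 1):
  1. delete 'i'  (+1)
  2. substitute 'n' -> 'y'  (+1)
  3. substitute 't' -> 'o'  (+1)
  4. substitute 'e' -> 'u'  (+1)
  5. substitute 'n' -> 'r'  (+1)
  6. substitute 'd' -> 's'  (+1)
Total edit operations: 6
Edit distance = 6


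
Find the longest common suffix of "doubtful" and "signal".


Word 1: "doubtful"
Word 2: "signal"
Comparing from end:
  Pos -1: 'l' == 'l'
  Pos -2: 'u' != 'a' (stop)
LCS = "l" (length 1)


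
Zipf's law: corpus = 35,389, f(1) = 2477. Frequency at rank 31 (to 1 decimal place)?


Zipf's law: f(r) = f(1) / r
f(1) = 2477
f(31) = 2477 / 31
= 79.9 occurrences


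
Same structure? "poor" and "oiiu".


Pattern of "poor": [0, 1, 1, 2]
Pattern of "oiiu": [0, 1, 1, 2]
Patterns match
Same pattern = Yes


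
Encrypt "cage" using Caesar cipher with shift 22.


Word: "cage"
Shift: 22
Each letter → (letter + shift) mod 26:
  'c' (2) + 22 = 24 → 'y'
  'a' (0) + 22 = 22 → 'w'
  'g' (6) + 22 = 2 → 'c'
  'e' (4) + 22 = 0 → 'a'
Result = "ywca"


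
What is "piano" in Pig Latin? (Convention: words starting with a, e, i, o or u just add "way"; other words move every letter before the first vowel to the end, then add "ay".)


Word: "piano"
Starts with consonant(s) → move to end, add 'ay'
Consonant cluster: "p"
Pig Latin = "ianopay"


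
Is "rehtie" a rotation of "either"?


Word: "either", Candidate: "rehtie"
Method: check if candidate is substring of word+word
"eithereither" contains "rehtie"? No
Is rotation = No


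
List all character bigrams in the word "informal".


Word: "informal" (length 8)
Number of bigrams = 8 - 2 + 1 = 7
  Position 0: "in"
  Position 1: "nf"
  Position 2: "fo"
  Position 3: "or"
  Position 4: "rm"
  Position 5: "ma"
  Position 6: "al"
Bigrams = "in", "nf", "fo", "or", "rm", "ma", "al"


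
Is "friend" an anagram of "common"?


Word 1: "common" → sorted: cmmnoo
Word 2: "friend" → sorted: definr
Same letters? cmmnoo != definr
Anagram = No


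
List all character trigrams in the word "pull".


Word: "pull" (length 4)
Number of trigrams = 4 - 3 + 1 = 2
  Position 0: "pul"
  Position 1: "ull"
Trigrams = "pul", "ull"


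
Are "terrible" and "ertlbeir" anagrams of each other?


Word 1: "terrible" → sorted: beeilrrt
Word 2: "ertlbeir" → sorted: beeilrrt
Same letters? beeilrrt == beeilrrt
Anagram = Yes


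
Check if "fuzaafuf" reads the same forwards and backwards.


Word: "fuzaafuf"
Reversed: "fufaazuf"
Forward == Backward? fuzaafuf != fufaazuf
Palindrome = No


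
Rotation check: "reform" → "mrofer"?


Word: "reform", Candidate: "mrofer"
Method: check if candidate is substring of word+word
"reformreform" contains "mrofer"? No
Is rotation = No


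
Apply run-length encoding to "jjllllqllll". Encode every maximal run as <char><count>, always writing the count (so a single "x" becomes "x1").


String: "jjllllqllll"
Scanning for consecutive runs:
  'j' x 2
  'l' x 4
  'q' x 1
  'l' x 4
RLE = "j2l4q1l4"


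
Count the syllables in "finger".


Word: "finger"
Syllable breakdown: fin-ger
Counting: 2 parts
= 2 syllables


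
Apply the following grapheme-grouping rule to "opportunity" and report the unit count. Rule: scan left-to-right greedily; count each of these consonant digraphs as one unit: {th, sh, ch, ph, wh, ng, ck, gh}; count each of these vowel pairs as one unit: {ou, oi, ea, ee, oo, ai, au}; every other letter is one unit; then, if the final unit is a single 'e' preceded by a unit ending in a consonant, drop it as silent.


Word: "opportunity" (11 letters)
Left-to-right scan:
  1. 'o' (letter)
  2. 'p' (letter)
  3. 'p' (letter)
  4. 'o' (letter)
  5. 'r' (letter)
  6. 't' (letter)
  7. 'u' (letter)
  8. 'n' (letter)
  9. 'i' (letter)
  10. 't' (letter)
  11. 'y' (letter)
Units from scan: 11
Sound units = 11 units


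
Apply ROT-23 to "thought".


Word: "thought"
Shift: 23
Each letter → (letter + shift) mod 26:
  't' (19) + 23 = 16 → 'q'
  'h' (7) + 23 = 4 → 'e'
  'o' (14) + 23 = 11 → 'l'
  'u' (20) + 23 = 17 → 'r'
  'g' (6) + 23 = 3 → 'd'
  'h' (7) + 23 = 4 → 'e'
  't' (19) + 23 = 16 → 'q'
Result = "qelrdeq"


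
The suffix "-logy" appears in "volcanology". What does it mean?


Suffix: -logy
Example: volcanology (volcano + -logy)
Meaning = study of


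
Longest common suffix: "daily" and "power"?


Word 1: "daily"
Word 2: "power"
Comparing from end:
  Pos -1: 'y' != 'r' (stop)
LCS = "" (length 0)


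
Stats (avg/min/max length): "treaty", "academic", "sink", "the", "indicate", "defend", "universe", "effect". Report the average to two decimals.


Lengths: "treaty"=6, "academic"=8, "sink"=4, "the"=3, "indicate"=8, "defend"=6, "universe"=8, "effect"=6
Sum = 49, Count = 8
Average = 49/8 = 6.13
= avg=6.13, min=3, max=8


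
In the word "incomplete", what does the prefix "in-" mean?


Prefix: in-
Example: incomplete (in- + complete)
Meaning = not / into


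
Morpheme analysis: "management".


Word: "management"
Morphemes: manage / -ment
Each morpheme carries meaning
= 2 morphemes


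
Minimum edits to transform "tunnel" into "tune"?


Word 1: "tunnel" (length 6)
Word 2: "tune" (length 4)
One optimal edit sequence (insert/delete/substitute each cost 1):
  1. keep 't'
  2. keep 'u'
  3. delete 'n'  (+1)
  4. keep 'n'
  5. keep 'e'
  6. delete 'l'  (+1)
Total edit operations: 2
Edit distance = 2


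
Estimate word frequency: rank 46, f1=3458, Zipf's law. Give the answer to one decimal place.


Zipf's law: f(r) = f(1) / r
f(1) = 3458
f(46) = 3458 / 46
= 75.2 occurrences


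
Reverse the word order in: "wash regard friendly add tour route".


Original: "wash regard friendly add tour route"
Words (1..n): wash | regard | friendly | add | tour | route
Reversed (n..1): route | tour | add | friendly | regard | wash
Result = "route tour add friendly regard wash"


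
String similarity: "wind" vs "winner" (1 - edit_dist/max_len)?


Word 1: "wind" (length 4)
Word 2: "winner" (length 6)
One optimal edit sequence:
  1. keep 'w'
  2. keep 'i'
  3. insert 'n'  (+1)
  4. keep 'n'
  5. insert 'e'  (+1)
  6. substitute 'd' -> 'r'  (+1)
Edit distance = 3
Max length = max(4, 6) = 6
Similarity = 1 - 3/6
= 0.5000


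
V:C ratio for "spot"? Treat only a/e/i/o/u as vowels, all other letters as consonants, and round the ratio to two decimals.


Word: "spot"
Vowels (a,e,i,o,u): 1
Consonants: 3
Ratio = 1/3
= 0.33


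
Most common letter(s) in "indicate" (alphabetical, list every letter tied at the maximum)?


Word: "indicate"
Letter counts:
  'a': 1
  'c': 1
  'd': 1
  'e': 1
  'i': 2
  'n': 1
  't': 1
Maximum count = 2
Most frequent = 'i' (2 times each)


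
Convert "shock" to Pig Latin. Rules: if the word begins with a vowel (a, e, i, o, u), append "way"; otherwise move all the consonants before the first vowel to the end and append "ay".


Word: "shock"
Starts with consonant(s) → move to end, add 'ay'
Consonant cluster: "sh"
Pig Latin = "ockshay"


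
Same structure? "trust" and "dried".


Pattern of "trust": [0, 1, 2, 3, 0]
Pattern of "dried": [0, 1, 2, 3, 0]
Patterns match
Same pattern = Yes


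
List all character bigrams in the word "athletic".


Word: "athletic" (length 8)
Number of bigrams = 8 - 2 + 1 = 7
  Position 0: "at"
  Position 1: "th"
  Position 2: "hl"
  Position 3: "le"
  Position 4: "et"
  Position 5: "ti"
  Position 6: "ic"
Bigrams = "at", "th", "hl", "le", "et", "ti", "ic"


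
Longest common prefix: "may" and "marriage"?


Word 1: "may"
Word 2: "marriage"
Comparing from start:
  Pos 0: 'm' == 'm'
  Pos 1: 'a' == 'a'
  Pos 2: 'y' != 'r' (stop)
LCP = "ma" (length 2)


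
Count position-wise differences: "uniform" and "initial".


Comparing character by character (same length = 7):
  Pos 0: 'u' vs 'i' !=
  Pos 1: 'n' vs 'n' =
  Pos 2: 'i' vs 'i' =
  Pos 3: 'f' vs 't' !=
  Pos 4: 'o' vs 'i' !=
  Pos 5: 'r' vs 'a' !=
  Pos 6: 'm' vs 'l' !=
Hamming distance = 5


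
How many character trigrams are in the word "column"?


Word: "column" (length 6)
Number of 3-grams = length - 3 + 1 = 6 - 3 + 1
= 4


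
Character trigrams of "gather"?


Word: "gather" (length 6)
Number of trigrams = 6 - 3 + 1 = 4
  Position 0: "gat"
  Position 1: "ath"
  Position 2: "the"
  Position 3: "her"
Trigrams = "gat", "ath", "the", "her"


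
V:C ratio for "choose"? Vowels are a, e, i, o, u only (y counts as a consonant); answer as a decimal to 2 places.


Word: "choose"
Vowels (a,e,i,o,u): 3
Consonants: 3
Ratio = 3/3
= 1.00


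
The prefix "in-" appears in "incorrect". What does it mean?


Prefix: in-
As in: incorrect -> in- + correct
Meaning = not / into


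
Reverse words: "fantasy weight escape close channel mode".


Original: "fantasy weight escape close channel mode"
Words (1..n): fantasy | weight | escape | close | channel | mode
Reversed (n..1): mode | channel | close | escape | weight | fantasy
Result = "mode channel close escape weight fantasy"


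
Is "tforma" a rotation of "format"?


Word: "format", Candidate: "tforma"
Method: check if candidate is substring of word+word
"formatformat" contains "tforma"? Yes
Is rotation = Yes


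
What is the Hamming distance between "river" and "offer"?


Comparing character by character (same length = 5):
  Pos 0: 'r' vs 'o' !=
  Pos 1: 'i' vs 'f' !=
  Pos 2: 'v' vs 'f' !=
  Pos 3: 'e' vs 'e' =
  Pos 4: 'r' vs 'r' =
Hamming distance = 3


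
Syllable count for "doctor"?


Word: "doctor"
Syllable breakdown: doc / tor
Counting: 2 parts
= 2 syllables


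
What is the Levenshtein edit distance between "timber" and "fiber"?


Word 1: "timber" (length 6)
Word 2: "fiber" (length 5)
One optimal edit sequence (insert/delete/substitute each cost 1):
  1. substitute 't' -> 'f'  (+1)
  2. keep 'i'
  3. delete 'm'  (+1)
  4. keep 'b'
  5. keep 'e'
  6. keep 'r'
Total edit operations: 2
Edit distance = 2


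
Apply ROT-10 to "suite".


Word: "suite"
Shift: 10
Each letter → (letter + shift) mod 26:
  's' (18) + 10 = 2 → 'c'
  'u' (20) + 10 = 4 → 'e'
  'i' (8) + 10 = 18 → 's'
  't' (19) + 10 = 3 → 'd'
  'e' (4) + 10 = 14 → 'o'
Result = "cesdo"


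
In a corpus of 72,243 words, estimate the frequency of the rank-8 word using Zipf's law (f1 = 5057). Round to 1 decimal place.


Zipf's law: f(r) = f(1) / r
f(1) = 5057
f(8) = 5057 / 8
= 632.1 occurrences


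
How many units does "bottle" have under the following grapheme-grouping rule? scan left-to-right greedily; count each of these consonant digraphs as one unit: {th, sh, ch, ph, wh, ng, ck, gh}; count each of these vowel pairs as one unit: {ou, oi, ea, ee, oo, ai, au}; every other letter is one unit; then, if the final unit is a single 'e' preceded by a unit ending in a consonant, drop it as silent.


Word: "bottle" (6 letters)
Left-to-right scan:
  1. 'b' (letter)
  2. 'o' (letter)
  3. 't' (letter)
  4. 't' (letter)
  5. 'l' (letter)
  6. 'e' (letter)
Units from scan: 6
Final unit is 'e' after a consonant -> drop as silent (-1)
Sound units = 5 units


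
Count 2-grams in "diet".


Word: "diet" (length 4)
Number of 2-grams = length - 2 + 1 = 4 - 2 + 1
= 3


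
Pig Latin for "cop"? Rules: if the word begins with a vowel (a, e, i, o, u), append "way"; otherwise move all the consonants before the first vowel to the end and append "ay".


Word: "cop"
Starts with consonant(s) → move to end, add 'ay'
Consonant cluster: "c"
Pig Latin = "opcay"


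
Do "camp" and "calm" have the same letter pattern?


Pattern of "camp": [0, 1, 2, 3]
Pattern of "calm": [0, 1, 2, 3]
Patterns match
Same pattern = Yes


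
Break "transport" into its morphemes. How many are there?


Word: "transport"
Morphemes: trans- + port
Each morpheme carries meaning
= 2 morphemes


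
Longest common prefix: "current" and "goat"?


Word 1: "current"
Word 2: "goat"
Comparing from start:
  Pos 0: 'c' != 'g' (stop)
LCP = "" (length 0)


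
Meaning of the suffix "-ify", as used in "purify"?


Suffix: -ify
Example: purify (pure + -ify, with a spelling change)
Meaning = to make


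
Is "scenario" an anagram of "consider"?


Word 1: "consider" → sorted: cdeinors
Word 2: "scenario" → sorted: aceinors
Same letters? cdeinors != aceinors
Anagram = No


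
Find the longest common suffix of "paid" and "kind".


Word 1: "paid"
Word 2: "kind"
Comparing from end:
  Pos -1: 'd' == 'd'
  Pos -2: 'i' != 'n' (stop)
LCS = "d" (length 1)


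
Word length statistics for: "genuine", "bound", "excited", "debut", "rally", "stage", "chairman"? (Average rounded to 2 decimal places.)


Lengths: "genuine"=7, "bound"=5, "excited"=7, "debut"=5, "rally"=5, "stage"=5, "chairman"=8
Sum = 42, Count = 7
Average = 42/7 = 6.00
= avg=6.00, min=5, max=8


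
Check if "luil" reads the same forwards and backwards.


Word: "luil"
Reversed: "liul"
Forward == Backward? luil != liul
Palindrome = No


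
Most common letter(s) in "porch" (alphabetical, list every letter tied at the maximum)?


Word: "porch"
Letter counts:
  'c': 1
  'h': 1
  'o': 1
  'p': 1
  'r': 1
Maximum count = 1
Most frequent = 'c', 'h', 'o', 'p', 'r' (1 time each)


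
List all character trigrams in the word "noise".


Word: "noise" (length 5)
Number of trigrams = 5 - 3 + 1 = 3
  Position 0: "noi"
  Position 1: "ois"
  Position 2: "ise"
Trigrams = "noi", "ois", "ise"


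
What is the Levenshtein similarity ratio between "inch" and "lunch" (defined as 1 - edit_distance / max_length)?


Word 1: "inch" (length 4)
Word 2: "lunch" (length 5)
One optimal edit sequence:
  1. insert 'l'  (+1)
  2. substitute 'i' -> 'u'  (+1)
  3. keep 'n'
  4. keep 'c'
  5. keep 'h'
Edit distance = 2
Max length = max(4, 5) = 5
Similarity = 1 - 2/5
= 0.6000


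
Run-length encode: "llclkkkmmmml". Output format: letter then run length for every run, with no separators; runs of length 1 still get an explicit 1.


String: "llclkkkmmmml"
Scanning for consecutive runs:
  'l' x 2
  'c' x 1
  'l' x 1
  'k' x 3
  'm' x 4
  'l' x 1
RLE = "l2c1l1k3m4l1"


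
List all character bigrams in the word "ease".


Word: "ease" (length 4)
Number of bigrams = 4 - 2 + 1 = 3
  Position 0: "ea"
  Position 1: "as"
  Position 2: "se"
Bigrams = "ea", "as", "se"


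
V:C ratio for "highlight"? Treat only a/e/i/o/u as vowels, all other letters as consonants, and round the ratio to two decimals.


Word: "highlight"
Vowels (a,e,i,o,u): 2
Consonants: 7
Ratio = 2/7
= 0.29


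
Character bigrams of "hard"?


Word: "hard" (length 4)
Number of bigrams = 4 - 2 + 1 = 3
  Position 0: "ha"
  Position 1: "ar"
  Position 2: "rd"
Bigrams = "ha", "ar", "rd"


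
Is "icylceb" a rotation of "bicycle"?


Word: "bicycle", Candidate: "icylceb"
Method: check if candidate is substring of word+word
"bicyclebicycle" contains "icylceb"? No
Is rotation = No


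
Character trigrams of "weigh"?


Word: "weigh" (length 5)
Number of trigrams = 5 - 3 + 1 = 3
  Position 0: "wei"
  Position 1: "eig"
  Position 2: "igh"
Trigrams = "wei", "eig", "igh"


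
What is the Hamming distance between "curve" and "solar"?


Comparing character by character (same length = 5):
  Pos 0: 'c' vs 's' !=
  Pos 1: 'u' vs 'o' !=
  Pos 2: 'r' vs 'l' !=
  Pos 3: 'v' vs 'a' !=
  Pos 4: 'e' vs 'r' !=
Hamming distance = 5


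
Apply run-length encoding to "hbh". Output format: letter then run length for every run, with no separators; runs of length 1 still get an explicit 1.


String: "hbh"
Scanning for consecutive runs:
  'h' x 1
  'b' x 1
  'h' x 1
RLE = "h1b1h1"


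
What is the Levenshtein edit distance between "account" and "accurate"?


Word 1: "account" (length 7)
Word 2: "accurate" (length 8)
One optimal edit sequence (insert/delete/substitute each cost 1):
  1. keep 'a'
  2. keep 'c'
  3. keep 'c'
  4. substitute 'o' -> 'u'  (+1)
  5. substitute 'u' -> 'r'  (+1)
  6. substitute 'n' -> 'a'  (+1)
  7. keep 't'
  8. insert 'e'  (+1)
Total edit operations: 4
Edit distance = 4


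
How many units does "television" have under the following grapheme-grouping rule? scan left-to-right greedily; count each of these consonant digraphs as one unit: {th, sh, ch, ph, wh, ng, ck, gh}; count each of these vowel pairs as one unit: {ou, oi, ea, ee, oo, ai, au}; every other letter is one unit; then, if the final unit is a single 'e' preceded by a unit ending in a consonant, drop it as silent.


Word: "television" (10 letters)
Left-to-right scan:
  (1) 't' (letter)
  (2) 'e' (letter)
  (3) 'l' (letter)
  (4) 'e' (letter)
  (5) 'v' (letter)
  (6) 'i' (letter)
  (7) 's' (letter)
  (8) 'i' (letter)
  (9) 'o' (letter)
  (10) 'n' (letter)
Units from scan: 10
Sound units = 10 units


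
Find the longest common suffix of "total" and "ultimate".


Word 1: "total"
Word 2: "ultimate"
Comparing from end:
  Pos -1: 'l' != 'e' (stop)
LCS = "" (length 0)


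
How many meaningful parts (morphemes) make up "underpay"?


Word: "underpay"
Morphemes: under- / pay
Each morpheme carries meaning
= 2 morphemes


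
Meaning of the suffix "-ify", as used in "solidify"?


Suffix: -ify
Example: solidify = solid + -ify
Meaning = to make


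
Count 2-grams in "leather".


Word: "leather" (length 7)
Number of 2-grams = length - 2 + 1 = 7 - 2 + 1
= 6


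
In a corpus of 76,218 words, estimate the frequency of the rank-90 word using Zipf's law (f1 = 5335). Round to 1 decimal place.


Zipf's law: f(r) = f(1) / r
f(1) = 5335
f(90) = 5335 / 90
= 59.3 occurrences


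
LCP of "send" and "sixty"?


Word 1: "send"
Word 2: "sixty"
Comparing from start:
  Pos 0: 's' == 's'
  Pos 1: 'e' != 'i' (stop)
LCP = "s" (length 1)


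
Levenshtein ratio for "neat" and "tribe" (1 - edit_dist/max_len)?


Word 1: "neat" (length 4)
Word 2: "tribe" (length 5)
One optimal edit sequence:
  1. insert 't'  (+1)
  2. substitute 'n' -> 'r'  (+1)
  3. substitute 'e' -> 'i'  (+1)
  4. substitute 'a' -> 'b'  (+1)
  5. substitute 't' -> 'e'  (+1)
Edit distance = 5
Max length = max(4, 5) = 5
Similarity = 1 - 5/5
= 0.0000


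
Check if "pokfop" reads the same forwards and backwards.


Word: "pokfop"
Reversed: "pofkop"
Forward == Backward? pokfop != pofkop
Palindrome = No


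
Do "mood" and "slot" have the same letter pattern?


Pattern of "mood": [0, 1, 1, 2]
Pattern of "slot": [0, 1, 2, 3]
Patterns do not match
Same pattern = No


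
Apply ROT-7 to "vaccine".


Word: "vaccine"
Shift: 7
Each letter → (letter + shift) mod 26:
  'v' (21) + 7 = 2 → 'c'
  'a' (0) + 7 = 7 → 'h'
  'c' (2) + 7 = 9 → 'j'
  'c' (2) + 7 = 9 → 'j'
  'i' (8) + 7 = 15 → 'p'
  'n' (13) + 7 = 20 → 'u'
  'e' (4) + 7 = 11 → 'l'
Result = "chjjpul"


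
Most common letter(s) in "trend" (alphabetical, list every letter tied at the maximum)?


Word: "trend"
Letter counts:
  'd': 1
  'e': 1
  'n': 1
  'r': 1
  't': 1
Maximum count = 1
Most frequent = 'd', 'e', 'n', 'r', 't' (1 time each)


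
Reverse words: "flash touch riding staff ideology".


Original: "flash touch riding staff ideology"
Words (1..n): flash | touch | riding | staff | ideology
Reversed (n..1): ideology | staff | riding | touch | flash
Result = "ideology staff riding touch flash"


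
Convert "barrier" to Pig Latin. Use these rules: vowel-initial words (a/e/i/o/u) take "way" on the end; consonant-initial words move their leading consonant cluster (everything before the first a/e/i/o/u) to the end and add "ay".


Word: "barrier"
Starts with consonant(s) → move to end, add 'ay'
Consonant cluster: "b"
Pig Latin = "arrierbay"


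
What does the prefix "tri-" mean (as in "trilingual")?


Prefix: tri-
Example: trilingual = tri- + lingual
Meaning = three


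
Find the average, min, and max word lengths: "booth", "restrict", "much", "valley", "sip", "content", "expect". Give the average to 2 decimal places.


Lengths: "booth"=5, "restrict"=8, "much"=4, "valley"=6, "sip"=3, "content"=7, "expect"=6
Sum = 39, Count = 7
Average = 39/7 = 5.57
= avg=5.57, min=3, max=8


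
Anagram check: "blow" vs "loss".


Word 1: "blow" → sorted: blow
Word 2: "loss" → sorted: loss
Same letters? blow != loss
Anagram = No


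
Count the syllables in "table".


Word: "table"
Syllable breakdown: ta-ble
Counting: 2 parts
= 2 syllables


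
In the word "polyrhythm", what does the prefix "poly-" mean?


Prefix: poly-
As in: polyrhythm -> poly- + rhythm
Meaning = many


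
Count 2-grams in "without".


Word: "without" (length 7)
Number of 2-grams = length - 2 + 1 = 7 - 2 + 1
= 6


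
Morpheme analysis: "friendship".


Word: "friendship"
Morphemes: friend | -ship
Each morpheme carries meaning
= 2 morphemes


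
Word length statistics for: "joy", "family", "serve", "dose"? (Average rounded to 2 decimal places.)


Lengths: "joy"=3, "family"=6, "serve"=5, "dose"=4
Sum = 18, Count = 4
Average = 18/4 = 4.50
= avg=4.50, min=3, max=6


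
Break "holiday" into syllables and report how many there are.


Word: "holiday"
Syllable breakdown: hol-i-day
Counting: 3 parts
= 3 syllables


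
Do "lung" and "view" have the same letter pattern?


Pattern of "lung": [0, 1, 2, 3]
Pattern of "view": [0, 1, 2, 3]
Patterns match
Same pattern = Yes


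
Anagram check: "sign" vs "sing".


Word 1: "sign" → sorted: gins
Word 2: "sing" → sorted: gins
Same letters? gins == gins
Anagram = Yes


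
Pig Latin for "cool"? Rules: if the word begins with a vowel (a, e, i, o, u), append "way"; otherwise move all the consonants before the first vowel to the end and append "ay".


Word: "cool"
Starts with consonant(s) → move to end, add 'ay'
Consonant cluster: "c"
Pig Latin = "oolcay"


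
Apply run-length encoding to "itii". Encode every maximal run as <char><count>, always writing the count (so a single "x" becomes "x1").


String: "itii"
Scanning for consecutive runs:
  'i' x 1
  't' x 1
  'i' x 2
RLE = "i1t1i2"


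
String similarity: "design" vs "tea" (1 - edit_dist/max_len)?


Word 1: "design" (length 6)
Word 2: "tea" (length 3)
One optimal edit sequence:
  1. substitute 'd' -> 't'  (+1)
  2. keep 'e'
  3. delete 's'  (+1)
  4. delete 'i'  (+1)
  5. delete 'g'  (+1)
  6. substitute 'n' -> 'a'  (+1)
Edit distance = 5
Max length = max(6, 3) = 6
Similarity = 1 - 5/6
= 0.1667


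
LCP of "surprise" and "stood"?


Word 1: "surprise"
Word 2: "stood"
Comparing from start:
  Pos 0: 's' == 's'
  Pos 1: 'u' != 't' (stop)
LCP = "s" (length 1)


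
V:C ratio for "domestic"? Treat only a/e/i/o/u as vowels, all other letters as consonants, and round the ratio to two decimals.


Word: "domestic"
Vowels (a,e,i,o,u): 3
Consonants: 5
Ratio = 3/5
= 0.60


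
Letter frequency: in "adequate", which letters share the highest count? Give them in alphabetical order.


Word: "adequate"
Letter counts:
  'a': 2
  'd': 1
  'e': 2
  'q': 1
  't': 1
  'u': 1
Maximum count = 2
Most frequent = 'a', 'e' (2 times each)


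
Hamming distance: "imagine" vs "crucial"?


Comparing character by character (same length = 7):
  Pos 0: 'i' vs 'c' !=
  Pos 1: 'm' vs 'r' !=
  Pos 2: 'a' vs 'u' !=
  Pos 3: 'g' vs 'c' !=
  Pos 4: 'i' vs 'i' =
  Pos 5: 'n' vs 'a' !=
  Pos 6: 'e' vs 'l' !=
Hamming distance = 6


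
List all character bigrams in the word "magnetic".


Word: "magnetic" (length 8)
Number of bigrams = 8 - 2 + 1 = 7
  Position 0: "ma"
  Position 1: "ag"
  Position 2: "gn"
  Position 3: "ne"
  Position 4: "et"
  Position 5: "ti"
  Position 6: "ic"
Bigrams = "ma", "ag", "gn", "ne", "et", "ti", "ic"


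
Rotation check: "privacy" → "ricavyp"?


Word: "privacy", Candidate: "ricavyp"
Method: check if candidate is substring of word+word
"privacyprivacy" contains "ricavyp"? No
Is rotation = No


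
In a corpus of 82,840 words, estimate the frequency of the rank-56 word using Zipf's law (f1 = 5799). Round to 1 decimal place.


Zipf's law: f(r) = f(1) / r
f(1) = 5799
f(56) = 5799 / 56
= 103.6 occurrences


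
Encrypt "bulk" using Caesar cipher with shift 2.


Word: "bulk"
Shift: 2
Each letter → (letter + shift) mod 26:
  'b' (1) + 2 = 3 → 'd'
  'u' (20) + 2 = 22 → 'w'
  'l' (11) + 2 = 13 → 'n'
  'k' (10) + 2 = 12 → 'm'
Result = "dwnm"


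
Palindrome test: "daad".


Word: "daad"
Reversed: "daad"
Forward == Backward? daad == daad
Palindrome = Yes


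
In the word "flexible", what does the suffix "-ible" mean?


Suffix: -ible
As in: flexible -> flex + -ible
Meaning = capable of


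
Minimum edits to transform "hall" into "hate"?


Word 1: "hall" (length 4)
Word 2: "hate" (length 4)
One optimal edit sequence (insert/delete/substitute each cost 1):
  1. keep 'h'
  2. keep 'a'
  3. substitute 'l' -> 't'  (+1)
  4. substitute 'l' -> 'e'  (+1)
Total edit operations: 2
Edit distance = 2


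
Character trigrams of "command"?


Word: "command" (length 7)
Number of trigrams = 7 - 3 + 1 = 5
  Position 0: "com"
  Position 1: "omm"
  Position 2: "mma"
  Position 3: "man"
  Position 4: "and"
Trigrams = "com", "omm", "mma", "man", "and"


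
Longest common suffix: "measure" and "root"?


Word 1: "measure"
Word 2: "root"
Comparing from end:
  Pos -1: 'e' != 't' (stop)
LCS = "" (length 0)


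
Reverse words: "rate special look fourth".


Original: "rate special look fourth"
Words (1..n): rate | special | look | fourth
Reversed (n..1): fourth | look | special | rate
Result = "fourth look special rate"


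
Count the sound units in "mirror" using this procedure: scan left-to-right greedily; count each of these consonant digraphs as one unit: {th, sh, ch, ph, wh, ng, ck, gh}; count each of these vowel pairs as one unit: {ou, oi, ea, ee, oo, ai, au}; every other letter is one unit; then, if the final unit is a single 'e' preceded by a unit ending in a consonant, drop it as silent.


Word: "mirror" (6 letters)
Left-to-right scan:
  [1] 'm' (letter)
  [2] 'i' (letter)
  [3] 'r' (letter)
  [4] 'r' (letter)
  [5] 'o' (letter)
  [6] 'r' (letter)
Units from scan: 6
Sound units = 6 units


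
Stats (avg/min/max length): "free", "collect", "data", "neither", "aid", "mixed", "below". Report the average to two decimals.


Lengths: "free"=4, "collect"=7, "data"=4, "neither"=7, "aid"=3, "mixed"=5, "below"=5
Sum = 35, Count = 7
Average = 35/7 = 5.00
= avg=5.00, min=3, max=7


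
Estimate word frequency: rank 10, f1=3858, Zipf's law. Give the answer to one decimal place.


Zipf's law: f(r) = f(1) / r
f(1) = 3858
f(10) = 3858 / 10
= 385.8 occurrences


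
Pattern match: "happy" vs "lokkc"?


Pattern of "happy": [0, 1, 2, 2, 3]
Pattern of "lokkc": [0, 1, 2, 2, 3]
Patterns match
Same pattern = Yes


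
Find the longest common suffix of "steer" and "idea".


Word 1: "steer"
Word 2: "idea"
Comparing from end:
  Pos -1: 'r' != 'a' (stop)
LCS = "" (length 0)


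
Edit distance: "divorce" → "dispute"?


Word 1: "divorce" (length 7)
Word 2: "dispute" (length 7)
One optimal edit sequence (insert/delete/substitute each cost 1):
  1. keep 'd'
  2. keep 'i'
  3. substitute 'v' -> 's'  (+1)
  4. substitute 'o' -> 'p'  (+1)
  5. substitute 'r' -> 'u'  (+1)
  6. substitute 'c' -> 't'  (+1)
  7. keep 'e'
Total edit operations: 4
Edit distance = 4


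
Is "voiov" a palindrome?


Word: "voiov"
Reversed: "voiov"
Forward == Backward? voiov == voiov
Palindrome = Yes


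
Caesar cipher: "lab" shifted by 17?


Word: "lab"
Shift: 17
Each letter → (letter + shift) mod 26:
  'l' (11) + 17 = 2 → 'c'
  'a' (0) + 17 = 17 → 'r'
  'b' (1) + 17 = 18 → 's'
Result = "crs"


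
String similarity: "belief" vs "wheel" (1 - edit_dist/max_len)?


Word 1: "belief" (length 6)
Word 2: "wheel" (length 5)
One optimal edit sequence:
  1. delete 'b'  (+1)
  2. substitute 'e' -> 'w'  (+1)
  3. substitute 'l' -> 'h'  (+1)
  4. substitute 'i' -> 'e'  (+1)
  5. keep 'e'
  6. substitute 'f' -> 'l'  (+1)
Edit distance = 5
Max length = max(6, 5) = 6
Similarity = 1 - 5/6
= 0.1667


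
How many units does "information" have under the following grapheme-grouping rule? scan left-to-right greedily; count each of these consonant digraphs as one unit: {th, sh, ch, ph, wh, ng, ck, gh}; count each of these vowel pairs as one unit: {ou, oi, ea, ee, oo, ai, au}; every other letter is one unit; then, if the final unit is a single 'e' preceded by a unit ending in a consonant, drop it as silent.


Word: "information" (11 letters)
Left-to-right scan:
  (1) 'i' (letter)
  (2) 'n' (letter)
  (3) 'f' (letter)
  (4) 'o' (letter)
  (5) 'r' (letter)
  (6) 'm' (letter)
  (7) 'a' (letter)
  (8) 't' (letter)
  (9) 'i' (letter)
  (10) 'o' (letter)
  (11) 'n' (letter)
Units from scan: 11
Sound units = 11 units


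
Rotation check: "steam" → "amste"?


Word: "steam", Candidate: "amste"
Method: check if candidate is substring of word+word
"steamsteam" contains "amste"? Yes
Is rotation = Yes


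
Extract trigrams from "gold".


Word: "gold" (length 4)
Number of trigrams = 4 - 3 + 1 = 2
  Position 0: "gol"
  Position 1: "old"
Trigrams = "gol", "old"


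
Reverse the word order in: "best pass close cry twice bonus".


Original: "best pass close cry twice bonus"
Words (1..n): best | pass | close | cry | twice | bonus
Reversed (n..1): bonus | twice | cry | close | pass | best
Result = "bonus twice cry close pass best"


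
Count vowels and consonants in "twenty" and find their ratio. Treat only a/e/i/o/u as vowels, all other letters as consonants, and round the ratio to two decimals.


Word: "twenty"
Vowels (a,e,i,o,u): 1
Consonants: 5
Ratio = 1/5
= 0.20


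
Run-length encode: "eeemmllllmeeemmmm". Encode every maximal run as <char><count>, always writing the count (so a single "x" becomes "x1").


String: "eeemmllllmeeemmmm"
Scanning for consecutive runs:
  'e' x 3
  'm' x 2
  'l' x 4
  'm' x 1
  'e' x 3
  'm' x 4
RLE = "e3m2l4m1e3m4"


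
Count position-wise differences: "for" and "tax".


Comparing character by character (same length = 3):
  Pos 0: 'f' vs 't' !=
  Pos 1: 'o' vs 'a' !=
  Pos 2: 'r' vs 'x' !=
Hamming distance = 3


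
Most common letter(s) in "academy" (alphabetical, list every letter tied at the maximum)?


Word: "academy"
Letter counts:
  'a': 2
  'c': 1
  'd': 1
  'e': 1
  'm': 1
  'y': 1
Maximum count = 2
Most frequent = 'a' (2 times each)


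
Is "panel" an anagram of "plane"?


Word 1: "plane" → sorted: aelnp
Word 2: "panel" → sorted: aelnp
Same letters? aelnp == aelnp
Anagram = Yes


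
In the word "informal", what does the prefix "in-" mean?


Prefix: in-
Example: informal (in- + formal)
Meaning = not / into


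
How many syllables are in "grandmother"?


Word: "grandmother"
Syllable breakdown: grand-moth-er
Counting: 3 parts
= 3 syllables


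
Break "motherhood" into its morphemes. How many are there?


Word: "motherhood"
Morphemes: mother / -hood
Each morpheme carries meaning
= 2 morphemes


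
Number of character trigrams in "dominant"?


Word: "dominant" (length 8)
Number of 3-grams = length - 3 + 1 = 8 - 3 + 1
= 6


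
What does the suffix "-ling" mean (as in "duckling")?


Suffix: -ling
Example: duckling (duck + -ling)
Meaning = small / young


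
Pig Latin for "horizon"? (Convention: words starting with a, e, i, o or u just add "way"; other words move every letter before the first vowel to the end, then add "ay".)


Word: "horizon"
Starts with consonant(s) → move to end, add 'ay'
Consonant cluster: "h"
Pig Latin = "orizonhay"


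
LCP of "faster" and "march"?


Word 1: "faster"
Word 2: "march"
Comparing from start:
  Pos 0: 'f' != 'm' (stop)
LCP = "" (length 0)


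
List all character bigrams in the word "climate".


Word: "climate" (length 7)
Number of bigrams = 7 - 2 + 1 = 6
  Position 0: "cl"
  Position 1: "li"
  Position 2: "im"
  Position 3: "ma"
  Position 4: "at"
  Position 5: "te"
Bigrams = "cl", "li", "im", "ma", "at", "te"


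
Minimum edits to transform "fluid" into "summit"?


Word 1: "fluid" (length 5)
Word 2: "summit" (length 6)
One optimal edit sequence (insert/delete/substitute each cost 1):
  1. insert 's'  (+1)
  2. substitute 'f' -> 'u'  (+1)
  3. substitute 'l' -> 'm'  (+1)
  4. substitute 'u' -> 'm'  (+1)
  5. keep 'i'
  6. substitute 'd' -> 't'  (+1)
Total edit operations: 5
Edit distance = 5


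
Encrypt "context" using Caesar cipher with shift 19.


Word: "context"
Shift: 19
Each letter → (letter + shift) mod 26:
  'c' (2) + 19 = 21 → 'v'
  'o' (14) + 19 = 7 → 'h'
  'n' (13) + 19 = 6 → 'g'
  't' (19) + 19 = 12 → 'm'
  'e' (4) + 19 = 23 → 'x'
  'x' (23) + 19 = 16 → 'q'
  't' (19) + 19 = 12 → 'm'
Result = "vhgmxqm"


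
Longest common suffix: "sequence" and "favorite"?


Word 1: "sequence"
Word 2: "favorite"
Comparing from end:
  Pos -1: 'e' == 'e'
  Pos -2: 'c' != 't' (stop)
LCS = "e" (length 1)


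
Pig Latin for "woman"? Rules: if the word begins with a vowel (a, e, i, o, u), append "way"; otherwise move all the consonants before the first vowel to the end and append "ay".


Word: "woman"
Starts with consonant(s) → move to end, add 'ay'
Consonant cluster: "w"
Pig Latin = "omanway"


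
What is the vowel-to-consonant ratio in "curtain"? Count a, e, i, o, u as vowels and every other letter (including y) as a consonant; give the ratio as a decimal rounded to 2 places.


Word: "curtain"
Vowels (a,e,i,o,u): 3
Consonants: 4
Ratio = 3/4
= 0.75


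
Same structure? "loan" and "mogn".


Pattern of "loan": [0, 1, 2, 3]
Pattern of "mogn": [0, 1, 2, 3]
Patterns match
Same pattern = Yes


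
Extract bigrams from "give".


Word: "give" (length 4)
Number of bigrams = 4 - 2 + 1 = 3
  Position 0: "gi"
  Position 1: "iv"
  Position 2: "ve"
Bigrams = "gi", "iv", "ve"


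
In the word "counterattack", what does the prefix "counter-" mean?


Prefix: counter-
Example: counterattack (counter- + attack)
Meaning = against / opposite


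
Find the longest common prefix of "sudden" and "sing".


Word 1: "sudden"
Word 2: "sing"
Comparing from start:
  Pos 0: 's' == 's'
  Pos 1: 'u' != 'i' (stop)
LCP = "s" (length 1)


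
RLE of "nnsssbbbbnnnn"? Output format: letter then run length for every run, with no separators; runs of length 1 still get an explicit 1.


String: "nnsssbbbbnnnn"
Scanning for consecutive runs:
  'n' x 2
  's' x 3
  'b' x 4
  'n' x 4
RLE = "n2s3b4n4"


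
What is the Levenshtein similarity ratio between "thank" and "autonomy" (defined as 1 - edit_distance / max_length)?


Word 1: "thank" (length 5)
Word 2: "autonomy" (length 8)
One optimal edit sequence:
  1. insert 'a'  (+1)
  2. insert 'u'  (+1)
  3. keep 't'
  4. insert 'o'  (+1)
  5. substitute 'h' -> 'n'  (+1)
  6. substitute 'a' -> 'o'  (+1)
  7. substitute 'n' -> 'm'  (+1)
  8. substitute 'k' -> 'y'  (+1)
Edit distance = 7
Max length = max(5, 8) = 8
Similarity = 1 - 7/8
= 0.1250


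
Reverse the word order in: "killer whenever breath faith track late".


Original: "killer whenever breath faith track late"
Words (1..n): killer | whenever | breath | faith | track | late
Reversed (n..1): late | track | faith | breath | whenever | killer
Result = "late track faith breath whenever killer"


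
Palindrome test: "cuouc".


Word: "cuouc"
Reversed: "cuouc"
Forward == Backward? cuouc == cuouc
Palindrome = Yes


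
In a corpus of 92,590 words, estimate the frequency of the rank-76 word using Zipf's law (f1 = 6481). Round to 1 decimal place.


Zipf's law: f(r) = f(1) / r
f(1) = 6481
f(76) = 6481 / 76
= 85.3 occurrences


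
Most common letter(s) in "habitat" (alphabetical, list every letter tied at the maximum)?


Word: "habitat"
Letter counts:
  'a': 2
  'b': 1
  'h': 1
  'i': 1
  't': 2
Maximum count = 2
Most frequent = 'a', 't' (2 times each)


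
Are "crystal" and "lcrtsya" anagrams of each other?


Word 1: "crystal" → sorted: aclrsty
Word 2: "lcrtsya" → sorted: aclrsty
Same letters? aclrsty == aclrsty
Anagram = Yes


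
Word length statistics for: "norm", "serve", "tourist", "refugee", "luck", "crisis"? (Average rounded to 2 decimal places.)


Lengths: "norm"=4, "serve"=5, "tourist"=7, "refugee"=7, "luck"=4, "crisis"=6
Sum = 33, Count = 6
Average = 33/6 = 5.50
= avg=5.50, min=4, max=7


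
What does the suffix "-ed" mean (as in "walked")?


Suffix: -ed
Example: walked = walk + -ed
Meaning = past tense


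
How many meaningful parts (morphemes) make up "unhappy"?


Word: "unhappy"
Morphemes: un- / happy
Each morpheme carries meaning
= 2 morphemes


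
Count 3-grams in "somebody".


Word: "somebody" (length 8)
Number of 3-grams = length - 3 + 1 = 8 - 3 + 1
= 6


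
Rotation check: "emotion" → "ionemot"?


Word: "emotion", Candidate: "ionemot"
Method: check if candidate is substring of word+word
"emotionemotion" contains "ionemot"? Yes
Is rotation = Yes


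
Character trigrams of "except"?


Word: "except" (length 6)
Number of trigrams = 6 - 3 + 1 = 4
  Position 0: "exc"
  Position 1: "xce"
  Position 2: "cep"
  Position 3: "ept"
Trigrams = "exc", "xce", "cep", "ept"


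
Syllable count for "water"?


Word: "water"
Syllable breakdown: wa-ter
Counting: 2 parts
= 2 syllables


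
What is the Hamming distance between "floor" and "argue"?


Comparing character by character (same length = 5):
  Pos 0: 'f' vs 'a' !=
  Pos 1: 'l' vs 'r' !=
  Pos 2: 'o' vs 'g' !=
  Pos 3: 'o' vs 'u' !=
  Pos 4: 'r' vs 'e' !=
Hamming distance = 5


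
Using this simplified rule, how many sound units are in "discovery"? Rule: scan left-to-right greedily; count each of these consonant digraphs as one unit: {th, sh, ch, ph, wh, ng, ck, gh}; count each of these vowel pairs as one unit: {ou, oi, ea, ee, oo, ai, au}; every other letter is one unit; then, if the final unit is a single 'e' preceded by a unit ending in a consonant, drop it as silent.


Word: "discovery" (9 letters)
Left-to-right scan:
  (1) 'd' (letter)
  (2) 'i' (letter)
  (3) 's' (letter)
  (4) 'c' (letter)
  (5) 'o' (letter)
  (6) 'v' (letter)
  (7) 'e' (letter)
  (8) 'r' (letter)
  (9) 'y' (letter)
Units from scan: 9
Sound units = 9 units
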